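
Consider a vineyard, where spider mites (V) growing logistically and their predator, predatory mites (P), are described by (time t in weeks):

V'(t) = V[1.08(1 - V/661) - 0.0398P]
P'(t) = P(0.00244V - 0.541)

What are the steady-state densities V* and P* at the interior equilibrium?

V* ≈ 222, P* ≈ 18

From dP/dt = 0 with P > 0: 0.00244V* = 0.541, so V* = 222.
Substitute into dV/dt = 0: 1.08(1 - 222/661) = 0.0398P*.
The bracket is 0.665, giving P* = 0.718/0.0398 = 18.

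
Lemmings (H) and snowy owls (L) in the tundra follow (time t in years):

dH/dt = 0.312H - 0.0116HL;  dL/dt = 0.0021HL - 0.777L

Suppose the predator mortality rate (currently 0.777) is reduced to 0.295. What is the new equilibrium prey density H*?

At the interior fixed point, setting dL/dt = 0 with L > 0 fixes H* = (predator death rate)/(HL coefficient) — independent of the other coefficients.
With the change, H* = 0.295/0.0021 = 140; it falls from 370.

H* ≈ 140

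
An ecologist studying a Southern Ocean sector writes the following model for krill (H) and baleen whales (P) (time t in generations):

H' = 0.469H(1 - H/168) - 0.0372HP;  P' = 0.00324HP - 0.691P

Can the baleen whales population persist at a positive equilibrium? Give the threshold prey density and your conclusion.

Threshold H = 213; K < 213, so no, the predator goes extinct.

The predator equation gives dP/dt > 0 only when H > 0.691/0.00324 = 213.
Without the predator, H → K = 168. Since 168 < 213, the predator cannot invade.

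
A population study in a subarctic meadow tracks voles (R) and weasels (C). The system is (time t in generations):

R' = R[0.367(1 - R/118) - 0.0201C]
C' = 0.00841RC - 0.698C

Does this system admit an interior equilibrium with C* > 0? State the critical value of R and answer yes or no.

Threshold R = 83; K > 83, so yes, the predator persists.

The predator equation gives dC/dt > 0 only when R > 0.698/0.00841 = 83.
Without the predator, R → K = 118. Since 118 > 83, the predator can invade and persist.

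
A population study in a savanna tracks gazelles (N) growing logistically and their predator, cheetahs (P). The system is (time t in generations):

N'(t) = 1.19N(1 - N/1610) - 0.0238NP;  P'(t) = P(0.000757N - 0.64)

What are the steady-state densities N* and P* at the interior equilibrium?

From dP/dt = 0 with P > 0: 0.000757N* = 0.64, so N* = 845.
Substitute into dN/dt = 0: 1.19(1 - 845/1610) = 0.0238P*.
The bracket is 0.475, giving P* = 0.565/0.0238 = 23.7.

N* ≈ 845, P* ≈ 23.7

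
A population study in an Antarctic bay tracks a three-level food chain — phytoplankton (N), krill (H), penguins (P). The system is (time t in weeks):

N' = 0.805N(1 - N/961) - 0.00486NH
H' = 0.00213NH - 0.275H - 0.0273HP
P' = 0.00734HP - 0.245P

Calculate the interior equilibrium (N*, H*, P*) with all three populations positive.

N* ≈ 767, H* ≈ 33.4, P* ≈ 49.8

From dP/dt = 0: 0.00734H* = 0.245, so H* = 33.4.
From dN/dt = 0: 0.805(1 - N*/961) = 0.00486·33.4, giving N* = 961·(1 - 0.202) = 767.
From dH/dt = 0: 0.00213·767 - 0.275 = 0.0273P*, so P* = 1.36/0.0273 = 49.8.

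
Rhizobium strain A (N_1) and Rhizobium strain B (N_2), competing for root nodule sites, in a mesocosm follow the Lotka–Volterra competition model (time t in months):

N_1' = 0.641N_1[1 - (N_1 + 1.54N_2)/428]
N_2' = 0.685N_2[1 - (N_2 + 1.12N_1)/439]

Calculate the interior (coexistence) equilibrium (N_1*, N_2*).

N_1* ≈ 342, N_2* ≈ 55.7

Setting both brackets to zero gives the nullclines N_1 + 1.54N_2 = 428 and 1.12N_1 + N_2 = 439.
Substituting N_2 = 439 - 1.12N_1 into the first: N_1(1 - 1.54·1.12) = 428 - 1.54·439.
So N_1* = -248/-0.725 = 342, and then N_2* = 439 - 1.12·342 = 55.7.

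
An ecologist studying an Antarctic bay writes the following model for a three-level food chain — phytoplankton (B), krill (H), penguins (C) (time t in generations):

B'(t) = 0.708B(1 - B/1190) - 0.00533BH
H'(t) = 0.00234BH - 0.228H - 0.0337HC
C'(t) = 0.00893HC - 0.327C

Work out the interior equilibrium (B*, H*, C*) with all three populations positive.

From dC/dt = 0: 0.00893H* = 0.327, so H* = 36.6.
From dB/dt = 0: 0.708(1 - B*/1190) = 0.00533·36.6, giving B* = 1190·(1 - 0.276) = 862.
From dH/dt = 0: 0.00234·862 - 0.228 = 0.0337C*, so C* = 1.79/0.0337 = 53.1.

B* ≈ 862, H* ≈ 36.6, C* ≈ 53.1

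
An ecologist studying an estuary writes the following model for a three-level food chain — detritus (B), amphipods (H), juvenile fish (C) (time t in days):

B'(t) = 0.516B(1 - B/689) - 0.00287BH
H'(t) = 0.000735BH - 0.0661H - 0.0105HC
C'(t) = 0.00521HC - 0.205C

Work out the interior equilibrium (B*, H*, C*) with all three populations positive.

B* ≈ 538, H* ≈ 39.3, C* ≈ 31.4

From dC/dt = 0: 0.00521H* = 0.205, so H* = 39.3.
From dB/dt = 0: 0.516(1 - B*/689) = 0.00287·39.3, giving B* = 689·(1 - 0.219) = 538.
From dH/dt = 0: 0.000735·538 - 0.0661 = 0.0105C*, so C* = 0.329/0.0105 = 31.4.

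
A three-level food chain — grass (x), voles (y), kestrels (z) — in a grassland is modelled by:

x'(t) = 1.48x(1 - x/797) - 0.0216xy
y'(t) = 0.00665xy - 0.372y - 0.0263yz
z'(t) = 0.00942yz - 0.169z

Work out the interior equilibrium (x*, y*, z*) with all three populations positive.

From dz/dt = 0: 0.00942y* = 0.169, so y* = 17.9.
From dx/dt = 0: 1.48(1 - x*/797) = 0.0216·17.9, giving x* = 797·(1 - 0.262) = 588.
From dy/dt = 0: 0.00665·588 - 0.372 = 0.0263z*, so z* = 3.54/0.0263 = 135.

x* ≈ 588, y* ≈ 17.9, z* ≈ 135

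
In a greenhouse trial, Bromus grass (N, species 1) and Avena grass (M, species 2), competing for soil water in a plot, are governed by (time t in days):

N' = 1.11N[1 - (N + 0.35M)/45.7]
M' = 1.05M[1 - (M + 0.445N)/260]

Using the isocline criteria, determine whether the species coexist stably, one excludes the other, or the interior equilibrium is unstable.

Compare the nullcline intercepts: K1/α12 = 45.7/0.35 = 131 < K2 = 260; K2/α21 = 260/0.445 = 584 > K1 = 45.7.
Since the inequalities point opposite ways, species 2 can invade but species 1 cannot.

species 2 excludes species 1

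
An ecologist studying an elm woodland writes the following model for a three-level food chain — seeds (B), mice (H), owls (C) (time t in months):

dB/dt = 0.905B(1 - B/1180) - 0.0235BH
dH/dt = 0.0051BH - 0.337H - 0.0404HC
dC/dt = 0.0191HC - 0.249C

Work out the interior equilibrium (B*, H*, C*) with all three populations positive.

B* ≈ 781, H* ≈ 13, C* ≈ 90.2

From dC/dt = 0: 0.0191H* = 0.249, so H* = 13.
From dB/dt = 0: 0.905(1 - B*/1180) = 0.0235·13, giving B* = 1180·(1 - 0.339) = 781.
From dH/dt = 0: 0.0051·781 - 0.337 = 0.0404C*, so C* = 3.64/0.0404 = 90.2.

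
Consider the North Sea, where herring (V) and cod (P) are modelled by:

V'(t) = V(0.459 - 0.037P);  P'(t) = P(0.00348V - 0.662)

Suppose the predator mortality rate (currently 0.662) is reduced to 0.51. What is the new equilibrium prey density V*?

V* ≈ 147

At the interior fixed point, setting dP/dt = 0 with P > 0 fixes V* = (predator death rate)/(VP coefficient) — independent of the other coefficients.
With the change, V* = 0.51/0.00348 = 147; it falls from 190.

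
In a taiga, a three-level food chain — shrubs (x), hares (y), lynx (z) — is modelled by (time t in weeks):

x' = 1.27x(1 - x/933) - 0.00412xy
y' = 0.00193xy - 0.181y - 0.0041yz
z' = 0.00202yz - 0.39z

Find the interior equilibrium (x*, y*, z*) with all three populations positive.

From dz/dt = 0: 0.00202y* = 0.39, so y* = 193.
From dx/dt = 0: 1.27(1 - x*/933) = 0.00412·193, giving x* = 933·(1 - 0.626) = 349.
From dy/dt = 0: 0.00193·349 - 0.181 = 0.0041z*, so z* = 0.492/0.0041 = 120.

x* ≈ 349, y* ≈ 193, z* ≈ 120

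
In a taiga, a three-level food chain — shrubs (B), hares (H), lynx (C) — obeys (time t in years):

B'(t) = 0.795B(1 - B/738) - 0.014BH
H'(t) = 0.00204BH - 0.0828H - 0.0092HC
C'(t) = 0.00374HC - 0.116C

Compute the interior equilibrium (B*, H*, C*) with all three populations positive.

B* ≈ 335, H* ≈ 31, C* ≈ 65.3

From dC/dt = 0: 0.00374H* = 0.116, so H* = 31.
From dB/dt = 0: 0.795(1 - B*/738) = 0.014·31, giving B* = 738·(1 - 0.546) = 335.
From dH/dt = 0: 0.00204·335 - 0.0828 = 0.0092C*, so C* = 0.6/0.0092 = 65.3.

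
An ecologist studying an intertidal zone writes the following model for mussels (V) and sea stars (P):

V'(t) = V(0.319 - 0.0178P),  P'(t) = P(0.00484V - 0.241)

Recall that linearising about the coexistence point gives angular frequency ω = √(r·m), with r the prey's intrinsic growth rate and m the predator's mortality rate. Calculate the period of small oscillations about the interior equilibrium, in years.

T ≈ 22.7 years

Here r = 0.319 and m = 0.241, so r·m = 0.0769.
ω = √0.0769 = 0.277 per year, hence T = 2π/ω ≈ 22.7 years.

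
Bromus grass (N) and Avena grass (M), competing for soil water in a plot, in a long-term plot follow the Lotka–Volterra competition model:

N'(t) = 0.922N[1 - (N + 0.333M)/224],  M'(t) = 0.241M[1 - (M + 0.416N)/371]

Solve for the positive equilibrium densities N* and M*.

Setting both brackets to zero gives the nullclines N + 0.333M = 224 and 0.416N + M = 371.
Substituting M = 371 - 0.416N into the first: N(1 - 0.333·0.416) = 224 - 0.333·371.
So N* = 100/0.861 = 117, and then M* = 371 - 0.416·117 = 322.

N* ≈ 117, M* ≈ 322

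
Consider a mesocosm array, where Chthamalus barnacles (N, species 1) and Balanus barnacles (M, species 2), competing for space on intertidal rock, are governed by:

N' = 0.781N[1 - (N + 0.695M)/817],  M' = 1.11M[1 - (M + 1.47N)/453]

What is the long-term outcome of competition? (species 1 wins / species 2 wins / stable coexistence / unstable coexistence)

Compare the nullcline intercepts: K1/α12 = 817/0.695 = 1180 > K2 = 453; K2/α21 = 453/1.47 = 308 < K1 = 817.
Since the inequalities point opposite ways, species 1 can invade but species 2 cannot.

species 1 excludes species 2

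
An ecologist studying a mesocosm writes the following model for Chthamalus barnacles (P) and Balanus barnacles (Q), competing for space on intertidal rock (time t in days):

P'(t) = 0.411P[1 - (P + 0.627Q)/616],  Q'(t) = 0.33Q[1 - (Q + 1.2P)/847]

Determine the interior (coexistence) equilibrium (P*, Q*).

Setting both brackets to zero gives the nullclines P + 0.627Q = 616 and 1.2P + Q = 847.
Substituting Q = 847 - 1.2P into the first: P(1 - 0.627·1.2) = 616 - 0.627·847.
So P* = 84.9/0.248 = 343, and then Q* = 847 - 1.2·343 = 435.

P* ≈ 343, Q* ≈ 435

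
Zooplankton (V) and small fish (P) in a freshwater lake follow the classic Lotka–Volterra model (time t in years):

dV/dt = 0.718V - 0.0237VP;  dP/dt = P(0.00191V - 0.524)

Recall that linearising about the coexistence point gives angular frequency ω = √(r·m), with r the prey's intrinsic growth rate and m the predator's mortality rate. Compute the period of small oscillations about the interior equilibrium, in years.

Here r = 0.718 and m = 0.524, so r·m = 0.376.
ω = √0.376 = 0.613 per year, hence T = 2π/ω ≈ 10.2 years.

T ≈ 10.2 years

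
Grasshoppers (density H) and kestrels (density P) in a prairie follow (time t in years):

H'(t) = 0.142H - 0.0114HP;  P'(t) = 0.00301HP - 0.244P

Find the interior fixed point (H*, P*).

H* ≈ 81.1, P* ≈ 12.5

Set dP/dt = 0 with P > 0: 0.00301H - 0.244 = 0, so H* = 0.244/0.00301 = 81.1.
Set dH/dt = 0 with H > 0: 0.142 - 0.0114P = 0, so P* = 0.142/0.0114 = 12.5.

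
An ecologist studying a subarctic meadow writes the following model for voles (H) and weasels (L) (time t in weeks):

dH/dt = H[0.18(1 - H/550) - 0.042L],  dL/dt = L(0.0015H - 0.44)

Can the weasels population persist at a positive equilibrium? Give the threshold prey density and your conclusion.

Threshold H = 293; K > 293, so yes, the predator persists.

The predator equation gives dL/dt > 0 only when H > 0.44/0.0015 = 293.
Without the predator, H → K = 550. Since 550 > 293, the predator can invade and persist.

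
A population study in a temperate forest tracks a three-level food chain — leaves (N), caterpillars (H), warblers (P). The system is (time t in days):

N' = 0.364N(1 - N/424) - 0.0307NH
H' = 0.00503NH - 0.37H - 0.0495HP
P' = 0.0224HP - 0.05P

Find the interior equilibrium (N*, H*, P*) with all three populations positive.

N* ≈ 344, H* ≈ 2.23, P* ≈ 27.5

From dP/dt = 0: 0.0224H* = 0.05, so H* = 2.23.
From dN/dt = 0: 0.364(1 - N*/424) = 0.0307·2.23, giving N* = 424·(1 - 0.188) = 344.
From dH/dt = 0: 0.00503·344 - 0.37 = 0.0495P*, so P* = 1.36/0.0495 = 27.5.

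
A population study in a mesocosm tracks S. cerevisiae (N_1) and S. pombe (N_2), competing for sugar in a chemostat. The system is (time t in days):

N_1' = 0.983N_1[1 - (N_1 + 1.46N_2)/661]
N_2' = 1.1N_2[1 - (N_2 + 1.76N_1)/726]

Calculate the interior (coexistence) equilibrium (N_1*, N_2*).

Setting both brackets to zero gives the nullclines N_1 + 1.46N_2 = 661 and 1.76N_1 + N_2 = 726.
Substituting N_2 = 726 - 1.76N_1 into the first: N_1(1 - 1.46·1.76) = 661 - 1.46·726.
So N_1* = -399/-1.57 = 254, and then N_2* = 726 - 1.76·254 = 279.

N_1* ≈ 254, N_2* ≈ 279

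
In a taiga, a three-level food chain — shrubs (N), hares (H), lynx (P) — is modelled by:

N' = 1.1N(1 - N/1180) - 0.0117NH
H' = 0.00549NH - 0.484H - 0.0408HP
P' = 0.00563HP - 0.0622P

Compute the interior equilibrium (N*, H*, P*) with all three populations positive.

From dP/dt = 0: 0.00563H* = 0.0622, so H* = 11.
From dN/dt = 0: 1.1(1 - N*/1180) = 0.0117·11, giving N* = 1180·(1 - 0.118) = 1040.
From dH/dt = 0: 0.00549·1040 - 0.484 = 0.0408P*, so P* = 5.23/0.0408 = 128.

N* ≈ 1040, H* ≈ 11, P* ≈ 128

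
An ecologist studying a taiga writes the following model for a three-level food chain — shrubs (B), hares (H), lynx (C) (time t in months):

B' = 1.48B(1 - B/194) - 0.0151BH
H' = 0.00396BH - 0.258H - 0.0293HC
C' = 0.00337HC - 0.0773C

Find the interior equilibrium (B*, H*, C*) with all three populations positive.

B* ≈ 149, H* ≈ 22.9, C* ≈ 11.3

From dC/dt = 0: 0.00337H* = 0.0773, so H* = 22.9.
From dB/dt = 0: 1.48(1 - B*/194) = 0.0151·22.9, giving B* = 194·(1 - 0.234) = 149.
From dH/dt = 0: 0.00396·149 - 0.258 = 0.0293C*, so C* = 0.33/0.0293 = 11.3.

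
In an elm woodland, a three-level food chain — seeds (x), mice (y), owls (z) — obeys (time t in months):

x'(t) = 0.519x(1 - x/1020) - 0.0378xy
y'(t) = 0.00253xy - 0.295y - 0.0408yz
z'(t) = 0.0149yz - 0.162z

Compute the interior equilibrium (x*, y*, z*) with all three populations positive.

x* ≈ 212, y* ≈ 10.9, z* ≈ 5.93

From dz/dt = 0: 0.0149y* = 0.162, so y* = 10.9.
From dx/dt = 0: 0.519(1 - x*/1020) = 0.0378·10.9, giving x* = 1020·(1 - 0.792) = 212.
From dy/dt = 0: 0.00253·212 - 0.295 = 0.0408z*, so z* = 0.242/0.0408 = 5.93.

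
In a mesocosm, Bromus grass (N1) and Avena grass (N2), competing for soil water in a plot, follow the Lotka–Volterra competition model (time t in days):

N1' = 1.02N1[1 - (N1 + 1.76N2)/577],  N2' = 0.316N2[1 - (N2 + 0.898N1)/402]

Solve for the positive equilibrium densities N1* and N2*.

N1* ≈ 225, N2* ≈ 200

Setting both brackets to zero gives the nullclines N1 + 1.76N2 = 577 and 0.898N1 + N2 = 402.
Substituting N2 = 402 - 0.898N1 into the first: N1(1 - 1.76·0.898) = 577 - 1.76·402.
So N1* = -131/-0.58 = 225, and then N2* = 402 - 0.898·225 = 200.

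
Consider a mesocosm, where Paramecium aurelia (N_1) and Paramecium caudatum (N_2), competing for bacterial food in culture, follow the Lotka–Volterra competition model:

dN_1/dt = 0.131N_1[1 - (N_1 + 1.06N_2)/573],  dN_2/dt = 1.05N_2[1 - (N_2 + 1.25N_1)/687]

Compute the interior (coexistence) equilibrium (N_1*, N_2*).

Setting both brackets to zero gives the nullclines N_1 + 1.06N_2 = 573 and 1.25N_1 + N_2 = 687.
Substituting N_2 = 687 - 1.25N_1 into the first: N_1(1 - 1.06·1.25) = 573 - 1.06·687.
So N_1* = -155/-0.325 = 478, and then N_2* = 687 - 1.25·478 = 90.

N_1* ≈ 478, N_2* ≈ 90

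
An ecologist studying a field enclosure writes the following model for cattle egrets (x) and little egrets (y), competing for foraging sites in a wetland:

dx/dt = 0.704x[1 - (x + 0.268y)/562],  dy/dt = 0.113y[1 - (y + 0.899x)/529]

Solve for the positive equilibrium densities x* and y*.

Setting both brackets to zero gives the nullclines x + 0.268y = 562 and 0.899x + y = 529.
Substituting y = 529 - 0.899x into the first: x(1 - 0.268·0.899) = 562 - 0.268·529.
So x* = 420/0.759 = 554, and then y* = 529 - 0.899·554 = 31.3.

x* ≈ 554, y* ≈ 31.3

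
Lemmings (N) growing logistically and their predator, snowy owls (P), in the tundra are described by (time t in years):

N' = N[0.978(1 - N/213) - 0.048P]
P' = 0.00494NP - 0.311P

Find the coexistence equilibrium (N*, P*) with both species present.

From dP/dt = 0 with P > 0: 0.00494N* = 0.311, so N* = 63.
Substitute into dN/dt = 0: 0.978(1 - 63/213) = 0.048P*.
The bracket is 0.704, giving P* = 0.689/0.048 = 14.4.

N* ≈ 63, P* ≈ 14.4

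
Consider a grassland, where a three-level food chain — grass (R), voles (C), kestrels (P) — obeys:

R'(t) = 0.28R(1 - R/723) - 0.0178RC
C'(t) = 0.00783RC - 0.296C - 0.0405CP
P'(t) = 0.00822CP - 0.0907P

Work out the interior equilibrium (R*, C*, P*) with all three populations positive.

R* ≈ 216, C* ≈ 11, P* ≈ 34.4

From dP/dt = 0: 0.00822C* = 0.0907, so C* = 11.
From dR/dt = 0: 0.28(1 - R*/723) = 0.0178·11, giving R* = 723·(1 - 0.701) = 216.
From dC/dt = 0: 0.00783·216 - 0.296 = 0.0405P*, so P* = 1.39/0.0405 = 34.4.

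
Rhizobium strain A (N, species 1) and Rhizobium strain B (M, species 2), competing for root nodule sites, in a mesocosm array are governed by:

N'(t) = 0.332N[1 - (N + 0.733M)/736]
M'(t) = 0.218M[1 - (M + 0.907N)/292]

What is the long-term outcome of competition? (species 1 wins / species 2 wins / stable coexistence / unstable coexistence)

species 1 excludes species 2

Compare the nullcline intercepts: K1/α12 = 736/0.733 = 1000 > K2 = 292; K2/α21 = 292/0.907 = 322 < K1 = 736.
Since the inequalities point opposite ways, species 1 can invade but species 2 cannot.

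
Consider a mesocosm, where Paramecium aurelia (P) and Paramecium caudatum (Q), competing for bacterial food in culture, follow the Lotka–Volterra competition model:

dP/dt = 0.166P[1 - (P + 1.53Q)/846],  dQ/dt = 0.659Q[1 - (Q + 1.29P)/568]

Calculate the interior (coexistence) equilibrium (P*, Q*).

P* ≈ 23.7, Q* ≈ 537

Setting both brackets to zero gives the nullclines P + 1.53Q = 846 and 1.29P + Q = 568.
Substituting Q = 568 - 1.29P into the first: P(1 - 1.53·1.29) = 846 - 1.53·568.
So P* = -23/-0.974 = 23.7, and then Q* = 568 - 1.29·23.7 = 537.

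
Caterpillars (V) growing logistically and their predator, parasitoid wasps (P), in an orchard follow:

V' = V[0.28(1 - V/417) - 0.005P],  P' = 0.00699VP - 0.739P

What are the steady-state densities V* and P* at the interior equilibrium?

V* ≈ 106, P* ≈ 41.8

From dP/dt = 0 with P > 0: 0.00699V* = 0.739, so V* = 106.
Substitute into dV/dt = 0: 0.28(1 - 106/417) = 0.005P*.
The bracket is 0.746, giving P* = 0.209/0.005 = 41.8.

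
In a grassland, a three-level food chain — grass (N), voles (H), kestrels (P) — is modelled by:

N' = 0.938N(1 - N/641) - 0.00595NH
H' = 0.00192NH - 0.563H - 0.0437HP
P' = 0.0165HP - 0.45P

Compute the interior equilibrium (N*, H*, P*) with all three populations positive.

From dP/dt = 0: 0.0165H* = 0.45, so H* = 27.3.
From dN/dt = 0: 0.938(1 - N*/641) = 0.00595·27.3, giving N* = 641·(1 - 0.173) = 530.
From dH/dt = 0: 0.00192·530 - 0.563 = 0.0437P*, so P* = 0.455/0.0437 = 10.4.

N* ≈ 530, H* ≈ 27.3, P* ≈ 10.4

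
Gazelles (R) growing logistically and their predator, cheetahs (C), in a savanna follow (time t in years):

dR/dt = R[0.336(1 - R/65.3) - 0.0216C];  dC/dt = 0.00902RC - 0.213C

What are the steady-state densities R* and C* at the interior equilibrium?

From dC/dt = 0 with C > 0: 0.00902R* = 0.213, so R* = 23.6.
Substitute into dR/dt = 0: 0.336(1 - 23.6/65.3) = 0.0216C*.
The bracket is 0.638, giving C* = 0.214/0.0216 = 9.93.

R* ≈ 23.6, C* ≈ 9.93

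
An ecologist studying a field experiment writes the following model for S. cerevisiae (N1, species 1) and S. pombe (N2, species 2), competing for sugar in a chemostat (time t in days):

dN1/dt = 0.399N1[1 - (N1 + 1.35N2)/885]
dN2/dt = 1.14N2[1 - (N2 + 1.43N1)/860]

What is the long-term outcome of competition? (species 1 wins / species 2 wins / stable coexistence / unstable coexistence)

Compare the nullcline intercepts: K1/α12 = 885/1.35 = 656 < K2 = 860; K2/α21 = 860/1.43 = 601 < K1 = 885.
Since both are reversed, neither can invade when rare; the interior point is a saddle.

unstable coexistence (outcome depends on initial conditions)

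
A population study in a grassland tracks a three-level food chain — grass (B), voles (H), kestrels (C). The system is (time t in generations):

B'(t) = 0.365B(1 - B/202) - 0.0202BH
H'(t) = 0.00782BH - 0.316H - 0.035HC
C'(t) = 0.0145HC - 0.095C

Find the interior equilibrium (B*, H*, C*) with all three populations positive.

From dC/dt = 0: 0.0145H* = 0.095, so H* = 6.55.
From dB/dt = 0: 0.365(1 - B*/202) = 0.0202·6.55, giving B* = 202·(1 - 0.363) = 129.
From dH/dt = 0: 0.00782·129 - 0.316 = 0.035C*, so C* = 0.691/0.035 = 19.7.

B* ≈ 129, H* ≈ 6.55, C* ≈ 19.7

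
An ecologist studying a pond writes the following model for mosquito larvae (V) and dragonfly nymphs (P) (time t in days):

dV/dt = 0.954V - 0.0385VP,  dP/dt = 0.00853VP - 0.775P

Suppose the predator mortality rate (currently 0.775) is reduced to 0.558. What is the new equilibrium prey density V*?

V* ≈ 65.4

At the interior fixed point, setting dP/dt = 0 with P > 0 fixes V* = (predator death rate)/(VP coefficient) — independent of the other coefficients.
With the change, V* = 0.558/0.00853 = 65.4; it falls from 90.9.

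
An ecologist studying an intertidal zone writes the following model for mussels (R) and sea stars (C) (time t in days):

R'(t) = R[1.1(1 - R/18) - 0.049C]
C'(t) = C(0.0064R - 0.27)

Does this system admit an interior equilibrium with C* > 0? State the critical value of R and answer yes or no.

Threshold R = 42.2; K < 42.2, so no, the predator goes extinct.

The predator equation gives dC/dt > 0 only when R > 0.27/0.0064 = 42.2.
Without the predator, R → K = 18. Since 18 < 42.2, the predator cannot invade.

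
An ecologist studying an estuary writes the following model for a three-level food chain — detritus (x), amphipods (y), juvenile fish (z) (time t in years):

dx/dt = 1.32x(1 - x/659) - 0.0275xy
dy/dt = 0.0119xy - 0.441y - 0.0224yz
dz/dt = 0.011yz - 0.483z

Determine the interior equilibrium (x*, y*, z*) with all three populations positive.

x* ≈ 56.2, y* ≈ 43.9, z* ≈ 10.2

From dz/dt = 0: 0.011y* = 0.483, so y* = 43.9.
From dx/dt = 0: 1.32(1 - x*/659) = 0.0275·43.9, giving x* = 659·(1 - 0.915) = 56.2.
From dy/dt = 0: 0.0119·56.2 - 0.441 = 0.0224z*, so z* = 0.227/0.0224 = 10.2.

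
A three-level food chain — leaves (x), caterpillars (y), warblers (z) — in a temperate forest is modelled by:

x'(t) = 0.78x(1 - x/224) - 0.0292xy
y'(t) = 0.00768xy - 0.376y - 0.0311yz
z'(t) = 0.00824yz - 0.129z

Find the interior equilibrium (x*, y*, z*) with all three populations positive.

x* ≈ 92.7, y* ≈ 15.7, z* ≈ 10.8

From dz/dt = 0: 0.00824y* = 0.129, so y* = 15.7.
From dx/dt = 0: 0.78(1 - x*/224) = 0.0292·15.7, giving x* = 224·(1 - 0.586) = 92.7.
From dy/dt = 0: 0.00768·92.7 - 0.376 = 0.0311z*, so z* = 0.336/0.0311 = 10.8.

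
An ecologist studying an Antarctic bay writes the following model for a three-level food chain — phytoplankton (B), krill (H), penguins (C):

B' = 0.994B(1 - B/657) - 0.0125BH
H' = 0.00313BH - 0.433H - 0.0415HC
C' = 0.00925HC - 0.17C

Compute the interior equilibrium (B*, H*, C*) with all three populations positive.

B* ≈ 505, H* ≈ 18.4, C* ≈ 27.7

From dC/dt = 0: 0.00925H* = 0.17, so H* = 18.4.
From dB/dt = 0: 0.994(1 - B*/657) = 0.0125·18.4, giving B* = 657·(1 - 0.231) = 505.
From dH/dt = 0: 0.00313·505 - 0.433 = 0.0415C*, so C* = 1.15/0.0415 = 27.7.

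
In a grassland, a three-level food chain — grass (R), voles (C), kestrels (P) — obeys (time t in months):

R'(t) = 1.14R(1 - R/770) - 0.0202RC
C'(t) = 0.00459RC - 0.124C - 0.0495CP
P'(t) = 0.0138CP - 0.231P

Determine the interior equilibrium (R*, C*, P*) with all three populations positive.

R* ≈ 542, C* ≈ 16.7, P* ≈ 47.7

From dP/dt = 0: 0.0138C* = 0.231, so C* = 16.7.
From dR/dt = 0: 1.14(1 - R*/770) = 0.0202·16.7, giving R* = 770·(1 - 0.297) = 542.
From dC/dt = 0: 0.00459·542 - 0.124 = 0.0495P*, so P* = 2.36/0.0495 = 47.7.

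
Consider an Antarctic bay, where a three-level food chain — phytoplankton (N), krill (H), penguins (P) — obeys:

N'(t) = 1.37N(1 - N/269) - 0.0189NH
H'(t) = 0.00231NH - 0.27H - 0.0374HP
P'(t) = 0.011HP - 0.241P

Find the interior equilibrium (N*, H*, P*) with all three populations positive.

N* ≈ 188, H* ≈ 21.9, P* ≈ 4.37

From dP/dt = 0: 0.011H* = 0.241, so H* = 21.9.
From dN/dt = 0: 1.37(1 - N*/269) = 0.0189·21.9, giving N* = 269·(1 - 0.302) = 188.
From dH/dt = 0: 0.00231·188 - 0.27 = 0.0374P*, so P* = 0.164/0.0374 = 4.37.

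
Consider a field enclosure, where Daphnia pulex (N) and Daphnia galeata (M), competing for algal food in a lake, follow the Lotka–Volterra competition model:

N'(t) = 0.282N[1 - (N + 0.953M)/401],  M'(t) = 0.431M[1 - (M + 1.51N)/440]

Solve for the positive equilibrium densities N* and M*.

Setting both brackets to zero gives the nullclines N + 0.953M = 401 and 1.51N + M = 440.
Substituting M = 440 - 1.51N into the first: N(1 - 0.953·1.51) = 401 - 0.953·440.
So N* = -18.3/-0.439 = 41.7, and then M* = 440 - 1.51·41.7 = 377.

N* ≈ 41.7, M* ≈ 377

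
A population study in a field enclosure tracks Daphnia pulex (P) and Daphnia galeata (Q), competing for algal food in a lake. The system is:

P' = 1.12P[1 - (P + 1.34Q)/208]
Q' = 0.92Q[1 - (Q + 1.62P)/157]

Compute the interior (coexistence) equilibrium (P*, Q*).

Setting both brackets to zero gives the nullclines P + 1.34Q = 208 and 1.62P + Q = 157.
Substituting Q = 157 - 1.62P into the first: P(1 - 1.34·1.62) = 208 - 1.34·157.
So P* = -2.38/-1.17 = 2.03, and then Q* = 157 - 1.62·2.03 = 154.

P* ≈ 2.03, Q* ≈ 154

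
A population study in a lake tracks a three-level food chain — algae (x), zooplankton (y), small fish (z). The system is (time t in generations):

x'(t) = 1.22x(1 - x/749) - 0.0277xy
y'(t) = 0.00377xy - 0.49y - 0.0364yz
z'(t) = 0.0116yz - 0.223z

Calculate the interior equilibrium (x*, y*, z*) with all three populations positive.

x* ≈ 422, y* ≈ 19.2, z* ≈ 30.3

From dz/dt = 0: 0.0116y* = 0.223, so y* = 19.2.
From dx/dt = 0: 1.22(1 - x*/749) = 0.0277·19.2, giving x* = 749·(1 - 0.436) = 422.
From dy/dt = 0: 0.00377·422 - 0.49 = 0.0364z*, so z* = 1.1/0.0364 = 30.3.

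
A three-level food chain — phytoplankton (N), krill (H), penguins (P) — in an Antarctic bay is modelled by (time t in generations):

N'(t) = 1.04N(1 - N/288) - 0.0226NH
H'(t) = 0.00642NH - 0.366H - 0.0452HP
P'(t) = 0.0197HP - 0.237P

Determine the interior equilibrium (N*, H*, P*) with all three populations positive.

From dP/dt = 0: 0.0197H* = 0.237, so H* = 12.
From dN/dt = 0: 1.04(1 - N*/288) = 0.0226·12, giving N* = 288·(1 - 0.261) = 213.
From dH/dt = 0: 0.00642·213 - 0.366 = 0.0452P*, so P* = 1/0.0452 = 22.1.

N* ≈ 213, H* ≈ 12, P* ≈ 22.1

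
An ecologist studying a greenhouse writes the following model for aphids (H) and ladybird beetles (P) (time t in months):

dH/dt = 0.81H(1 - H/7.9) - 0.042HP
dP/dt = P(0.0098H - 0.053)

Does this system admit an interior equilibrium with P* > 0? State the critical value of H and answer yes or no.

Threshold H = 5.41; K > 5.41, so yes, the predator persists.

The predator equation gives dP/dt > 0 only when H > 0.053/0.0098 = 5.41.
Without the predator, H → K = 7.9. Since 7.9 > 5.41, the predator can invade and persist.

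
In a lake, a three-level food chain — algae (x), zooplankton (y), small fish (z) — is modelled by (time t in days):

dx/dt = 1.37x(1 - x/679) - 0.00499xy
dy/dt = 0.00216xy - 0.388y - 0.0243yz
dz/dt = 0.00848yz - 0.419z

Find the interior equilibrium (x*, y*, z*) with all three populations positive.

From dz/dt = 0: 0.00848y* = 0.419, so y* = 49.4.
From dx/dt = 0: 1.37(1 - x*/679) = 0.00499·49.4, giving x* = 679·(1 - 0.18) = 557.
From dy/dt = 0: 0.00216·557 - 0.388 = 0.0243z*, so z* = 0.815/0.0243 = 33.5.

x* ≈ 557, y* ≈ 49.4, z* ≈ 33.5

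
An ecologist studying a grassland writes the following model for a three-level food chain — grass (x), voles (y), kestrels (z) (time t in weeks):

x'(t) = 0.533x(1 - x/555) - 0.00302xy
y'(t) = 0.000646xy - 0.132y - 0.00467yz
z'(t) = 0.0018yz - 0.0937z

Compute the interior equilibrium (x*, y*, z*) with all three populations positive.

From dz/dt = 0: 0.0018y* = 0.0937, so y* = 52.1.
From dx/dt = 0: 0.533(1 - x*/555) = 0.00302·52.1, giving x* = 555·(1 - 0.295) = 391.
From dy/dt = 0: 0.000646·391 - 0.132 = 0.00467z*, so z* = 0.121/0.00467 = 25.9.

x* ≈ 391, y* ≈ 52.1, z* ≈ 25.9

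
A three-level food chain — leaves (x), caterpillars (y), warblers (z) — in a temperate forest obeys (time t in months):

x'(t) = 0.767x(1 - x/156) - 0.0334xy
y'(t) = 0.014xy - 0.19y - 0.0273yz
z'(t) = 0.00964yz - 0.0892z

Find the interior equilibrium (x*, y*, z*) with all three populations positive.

x* ≈ 93.1, y* ≈ 9.25, z* ≈ 40.8

From dz/dt = 0: 0.00964y* = 0.0892, so y* = 9.25.
From dx/dt = 0: 0.767(1 - x*/156) = 0.0334·9.25, giving x* = 156·(1 - 0.403) = 93.1.
From dy/dt = 0: 0.014·93.1 - 0.19 = 0.0273z*, so z* = 1.11/0.0273 = 40.8.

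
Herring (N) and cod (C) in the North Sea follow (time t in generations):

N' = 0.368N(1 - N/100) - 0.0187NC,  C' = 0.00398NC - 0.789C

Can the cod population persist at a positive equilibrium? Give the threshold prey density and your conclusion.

Threshold N = 198; K < 198, so no, the predator goes extinct.

The predator equation gives dC/dt > 0 only when N > 0.789/0.00398 = 198.
Without the predator, N → K = 100. Since 100 < 198, the predator cannot invade.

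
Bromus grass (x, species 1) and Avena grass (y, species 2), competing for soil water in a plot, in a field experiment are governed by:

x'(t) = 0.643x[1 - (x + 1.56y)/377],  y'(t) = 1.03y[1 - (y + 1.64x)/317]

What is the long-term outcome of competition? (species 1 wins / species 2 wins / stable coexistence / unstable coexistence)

Compare the nullcline intercepts: K1/α12 = 377/1.56 = 242 < K2 = 317; K2/α21 = 317/1.64 = 193 < K1 = 377.
Since both are reversed, neither can invade when rare; the interior point is a saddle.

unstable coexistence (outcome depends on initial conditions)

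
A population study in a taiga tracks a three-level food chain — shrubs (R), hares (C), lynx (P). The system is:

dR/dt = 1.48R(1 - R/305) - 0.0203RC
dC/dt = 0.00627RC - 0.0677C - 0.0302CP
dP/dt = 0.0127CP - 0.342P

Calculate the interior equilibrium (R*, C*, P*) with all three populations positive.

R* ≈ 192, C* ≈ 26.9, P* ≈ 37.7

From dP/dt = 0: 0.0127C* = 0.342, so C* = 26.9.
From dR/dt = 0: 1.48(1 - R*/305) = 0.0203·26.9, giving R* = 305·(1 - 0.369) = 192.
From dC/dt = 0: 0.00627·192 - 0.0677 = 0.0302P*, so P* = 1.14/0.0302 = 37.7.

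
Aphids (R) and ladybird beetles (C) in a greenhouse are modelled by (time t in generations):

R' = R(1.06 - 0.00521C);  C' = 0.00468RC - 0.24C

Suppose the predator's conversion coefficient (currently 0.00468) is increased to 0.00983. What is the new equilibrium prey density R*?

R* ≈ 24.4

At the interior fixed point, setting dC/dt = 0 with C > 0 fixes R* = (predator death rate)/(RC coefficient) — independent of the other coefficients.
With the change, R* = 0.24/0.00983 = 24.4; it falls from 51.3.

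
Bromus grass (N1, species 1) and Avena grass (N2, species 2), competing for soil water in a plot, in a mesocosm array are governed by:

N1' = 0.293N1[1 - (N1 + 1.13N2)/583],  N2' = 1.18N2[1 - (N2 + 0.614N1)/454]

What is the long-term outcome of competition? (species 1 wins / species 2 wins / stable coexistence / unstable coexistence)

Compare the nullcline intercepts: K1/α12 = 583/1.13 = 516 > K2 = 454; K2/α21 = 454/0.614 = 739 > K1 = 583.
Since both inequalities hold, each species can invade when rare, so the interior equilibrium is stable.

stable coexistence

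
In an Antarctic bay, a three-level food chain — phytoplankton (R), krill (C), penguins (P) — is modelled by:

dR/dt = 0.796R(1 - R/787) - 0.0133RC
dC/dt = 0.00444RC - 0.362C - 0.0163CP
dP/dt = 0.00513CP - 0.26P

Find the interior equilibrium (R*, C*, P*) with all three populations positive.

From dP/dt = 0: 0.00513C* = 0.26, so C* = 50.7.
From dR/dt = 0: 0.796(1 - R*/787) = 0.0133·50.7, giving R* = 787·(1 - 0.847) = 121.
From dC/dt = 0: 0.00444·121 - 0.362 = 0.0163P*, so P* = 0.173/0.0163 = 10.6.

R* ≈ 121, C* ≈ 50.7, P* ≈ 10.6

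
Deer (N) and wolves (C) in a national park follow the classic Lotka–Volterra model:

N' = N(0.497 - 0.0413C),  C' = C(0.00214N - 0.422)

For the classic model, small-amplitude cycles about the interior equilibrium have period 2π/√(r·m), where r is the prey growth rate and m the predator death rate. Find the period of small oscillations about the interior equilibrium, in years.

T ≈ 13.7 years

Here r = 0.497 and m = 0.422, so r·m = 0.21.
ω = √0.21 = 0.458 per year, hence T = 2π/ω ≈ 13.7 years.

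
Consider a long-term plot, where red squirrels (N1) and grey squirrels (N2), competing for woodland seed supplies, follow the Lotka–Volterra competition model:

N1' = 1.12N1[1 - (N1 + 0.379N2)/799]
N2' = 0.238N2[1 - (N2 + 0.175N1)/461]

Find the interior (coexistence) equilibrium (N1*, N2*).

N1* ≈ 669, N2* ≈ 344

Setting both brackets to zero gives the nullclines N1 + 0.379N2 = 799 and 0.175N1 + N2 = 461.
Substituting N2 = 461 - 0.175N1 into the first: N1(1 - 0.379·0.175) = 799 - 0.379·461.
So N1* = 624/0.934 = 669, and then N2* = 461 - 0.175·669 = 344.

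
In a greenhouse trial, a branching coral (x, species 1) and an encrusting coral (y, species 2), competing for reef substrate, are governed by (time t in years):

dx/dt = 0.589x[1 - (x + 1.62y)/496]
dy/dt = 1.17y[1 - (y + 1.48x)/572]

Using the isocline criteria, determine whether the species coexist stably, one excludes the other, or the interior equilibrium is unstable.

Compare the nullcline intercepts: K1/α12 = 496/1.62 = 306 < K2 = 572; K2/α21 = 572/1.48 = 386 < K1 = 496.
Since both are reversed, neither can invade when rare; the interior point is a saddle.

unstable coexistence (outcome depends on initial conditions)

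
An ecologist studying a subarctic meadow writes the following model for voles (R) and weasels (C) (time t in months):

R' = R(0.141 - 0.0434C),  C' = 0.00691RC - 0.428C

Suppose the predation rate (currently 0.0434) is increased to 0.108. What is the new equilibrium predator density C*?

At the interior fixed point, setting dR/dt = 0 with R > 0 fixes C* = (prey growth rate)/(RC coefficient) — independent of the other coefficients.
With the change, C* = 0.141/0.108 = 1.31; it falls from 3.25.

C* ≈ 1.31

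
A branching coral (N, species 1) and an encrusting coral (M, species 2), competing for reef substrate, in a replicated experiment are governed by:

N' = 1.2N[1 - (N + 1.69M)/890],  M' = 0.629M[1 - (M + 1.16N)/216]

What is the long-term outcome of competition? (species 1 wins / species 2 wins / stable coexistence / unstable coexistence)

Compare the nullcline intercepts: K1/α12 = 890/1.69 = 527 > K2 = 216; K2/α21 = 216/1.16 = 186 < K1 = 890.
Since the inequalities point opposite ways, species 1 can invade but species 2 cannot.

species 1 excludes species 2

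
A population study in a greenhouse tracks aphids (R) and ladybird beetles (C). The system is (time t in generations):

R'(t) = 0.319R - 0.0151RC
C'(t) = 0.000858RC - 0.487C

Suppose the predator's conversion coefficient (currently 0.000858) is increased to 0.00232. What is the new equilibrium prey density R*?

R* ≈ 210

At the interior fixed point, setting dC/dt = 0 with C > 0 fixes R* = (predator death rate)/(RC coefficient) — independent of the other coefficients.
With the change, R* = 0.487/0.00232 = 210; it falls from 568.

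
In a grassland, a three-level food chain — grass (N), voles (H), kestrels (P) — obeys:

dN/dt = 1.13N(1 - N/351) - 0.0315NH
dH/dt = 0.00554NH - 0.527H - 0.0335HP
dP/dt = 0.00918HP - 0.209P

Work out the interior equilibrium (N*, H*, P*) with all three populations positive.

N* ≈ 128, H* ≈ 22.8, P* ≈ 5.48

From dP/dt = 0: 0.00918H* = 0.209, so H* = 22.8.
From dN/dt = 0: 1.13(1 - N*/351) = 0.0315·22.8, giving N* = 351·(1 - 0.635) = 128.
From dH/dt = 0: 0.00554·128 - 0.527 = 0.0335P*, so P* = 0.183/0.0335 = 5.48.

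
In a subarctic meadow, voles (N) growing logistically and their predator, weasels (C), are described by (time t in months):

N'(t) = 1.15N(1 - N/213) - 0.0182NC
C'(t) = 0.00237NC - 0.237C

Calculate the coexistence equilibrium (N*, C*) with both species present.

N* ≈ 100, C* ≈ 33.5

From dC/dt = 0 with C > 0: 0.00237N* = 0.237, so N* = 100.
Substitute into dN/dt = 0: 1.15(1 - 100/213) = 0.0182C*.
The bracket is 0.531, giving C* = 0.61/0.0182 = 33.5.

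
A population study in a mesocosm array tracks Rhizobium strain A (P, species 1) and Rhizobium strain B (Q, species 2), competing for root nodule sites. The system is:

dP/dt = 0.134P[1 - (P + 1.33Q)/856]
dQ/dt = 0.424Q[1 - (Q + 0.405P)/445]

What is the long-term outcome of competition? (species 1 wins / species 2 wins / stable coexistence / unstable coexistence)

Compare the nullcline intercepts: K1/α12 = 856/1.33 = 644 > K2 = 445; K2/α21 = 445/0.405 = 1100 > K1 = 856.
Since both inequalities hold, each species can invade when rare, so the interior equilibrium is stable.

stable coexistence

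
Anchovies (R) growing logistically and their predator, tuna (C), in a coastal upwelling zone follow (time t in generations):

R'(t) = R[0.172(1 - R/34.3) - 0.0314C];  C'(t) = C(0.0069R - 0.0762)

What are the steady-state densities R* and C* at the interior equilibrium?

From dC/dt = 0 with C > 0: 0.0069R* = 0.0762, so R* = 11.
Substitute into dR/dt = 0: 0.172(1 - 11/34.3) = 0.0314C*.
The bracket is 0.678, giving C* = 0.117/0.0314 = 3.71.

R* ≈ 11, C* ≈ 3.71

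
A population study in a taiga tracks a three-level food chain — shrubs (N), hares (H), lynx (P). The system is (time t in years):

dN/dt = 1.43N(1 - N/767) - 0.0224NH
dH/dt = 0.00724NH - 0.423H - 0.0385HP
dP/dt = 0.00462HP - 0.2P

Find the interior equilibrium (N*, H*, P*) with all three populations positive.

From dP/dt = 0: 0.00462H* = 0.2, so H* = 43.3.
From dN/dt = 0: 1.43(1 - N*/767) = 0.0224·43.3, giving N* = 767·(1 - 0.678) = 247.
From dH/dt = 0: 0.00724·247 - 0.423 = 0.0385P*, so P* = 1.36/0.0385 = 35.4.

N* ≈ 247, H* ≈ 43.3, P* ≈ 35.4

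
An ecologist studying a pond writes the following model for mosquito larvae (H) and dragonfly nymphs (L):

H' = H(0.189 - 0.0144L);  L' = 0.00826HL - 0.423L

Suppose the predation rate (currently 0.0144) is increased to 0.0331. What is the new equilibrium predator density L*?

At the interior fixed point, setting dH/dt = 0 with H > 0 fixes L* = (prey growth rate)/(HL coefficient) — independent of the other coefficients.
With the change, L* = 0.189/0.0331 = 5.71; it falls from 13.1.

L* ≈ 5.71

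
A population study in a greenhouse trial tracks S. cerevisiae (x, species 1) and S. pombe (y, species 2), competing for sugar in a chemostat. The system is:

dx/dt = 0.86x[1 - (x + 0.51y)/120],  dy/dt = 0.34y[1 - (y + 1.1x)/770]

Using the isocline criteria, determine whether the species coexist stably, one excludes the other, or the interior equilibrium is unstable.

Compare the nullcline intercepts: K1/α12 = 120/0.51 = 235 < K2 = 770; K2/α21 = 770/1.1 = 700 > K1 = 120.
Since the inequalities point opposite ways, species 2 can invade but species 1 cannot.

species 2 excludes species 1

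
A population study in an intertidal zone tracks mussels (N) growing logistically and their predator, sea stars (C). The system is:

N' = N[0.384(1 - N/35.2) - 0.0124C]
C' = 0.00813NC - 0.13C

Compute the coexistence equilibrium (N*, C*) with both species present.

N* ≈ 16, C* ≈ 16.9

From dC/dt = 0 with C > 0: 0.00813N* = 0.13, so N* = 16.
Substitute into dN/dt = 0: 0.384(1 - 16/35.2) = 0.0124C*.
The bracket is 0.546, giving C* = 0.21/0.0124 = 16.9.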